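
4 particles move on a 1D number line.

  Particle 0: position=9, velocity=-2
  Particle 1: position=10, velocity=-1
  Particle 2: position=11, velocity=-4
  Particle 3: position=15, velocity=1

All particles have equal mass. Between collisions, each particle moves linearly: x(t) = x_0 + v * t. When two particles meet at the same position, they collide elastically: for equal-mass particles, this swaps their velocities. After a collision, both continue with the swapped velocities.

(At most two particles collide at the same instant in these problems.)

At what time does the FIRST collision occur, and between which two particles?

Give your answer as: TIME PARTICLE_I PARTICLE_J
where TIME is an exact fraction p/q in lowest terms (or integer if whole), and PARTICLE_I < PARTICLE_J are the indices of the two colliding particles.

Answer: 1/3 1 2

Derivation:
Pair (0,1): pos 9,10 vel -2,-1 -> not approaching (rel speed -1 <= 0)
Pair (1,2): pos 10,11 vel -1,-4 -> gap=1, closing at 3/unit, collide at t=1/3
Pair (2,3): pos 11,15 vel -4,1 -> not approaching (rel speed -5 <= 0)
Earliest collision: t=1/3 between 1 and 2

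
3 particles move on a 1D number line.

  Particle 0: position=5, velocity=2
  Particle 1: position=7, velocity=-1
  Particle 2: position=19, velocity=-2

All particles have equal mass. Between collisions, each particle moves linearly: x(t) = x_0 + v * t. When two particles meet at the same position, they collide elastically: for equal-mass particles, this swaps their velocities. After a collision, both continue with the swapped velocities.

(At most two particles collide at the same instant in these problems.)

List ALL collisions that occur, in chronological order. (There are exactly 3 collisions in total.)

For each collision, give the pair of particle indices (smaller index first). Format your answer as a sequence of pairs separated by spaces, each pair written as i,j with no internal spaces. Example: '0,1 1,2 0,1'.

Answer: 0,1 1,2 0,1

Derivation:
Collision at t=2/3: particles 0 and 1 swap velocities; positions: p0=19/3 p1=19/3 p2=53/3; velocities now: v0=-1 v1=2 v2=-2
Collision at t=7/2: particles 1 and 2 swap velocities; positions: p0=7/2 p1=12 p2=12; velocities now: v0=-1 v1=-2 v2=2
Collision at t=12: particles 0 and 1 swap velocities; positions: p0=-5 p1=-5 p2=29; velocities now: v0=-2 v1=-1 v2=2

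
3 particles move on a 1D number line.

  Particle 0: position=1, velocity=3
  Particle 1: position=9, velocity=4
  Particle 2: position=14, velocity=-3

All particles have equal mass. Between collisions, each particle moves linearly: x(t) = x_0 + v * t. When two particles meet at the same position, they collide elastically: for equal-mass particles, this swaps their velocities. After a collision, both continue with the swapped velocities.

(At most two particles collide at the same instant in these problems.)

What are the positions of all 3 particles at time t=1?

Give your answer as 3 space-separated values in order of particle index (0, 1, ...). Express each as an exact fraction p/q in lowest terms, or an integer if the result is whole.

Collision at t=5/7: particles 1 and 2 swap velocities; positions: p0=22/7 p1=83/7 p2=83/7; velocities now: v0=3 v1=-3 v2=4
Advance to t=1 (no further collisions before then); velocities: v0=3 v1=-3 v2=4; positions = 4 11 13

Answer: 4 11 13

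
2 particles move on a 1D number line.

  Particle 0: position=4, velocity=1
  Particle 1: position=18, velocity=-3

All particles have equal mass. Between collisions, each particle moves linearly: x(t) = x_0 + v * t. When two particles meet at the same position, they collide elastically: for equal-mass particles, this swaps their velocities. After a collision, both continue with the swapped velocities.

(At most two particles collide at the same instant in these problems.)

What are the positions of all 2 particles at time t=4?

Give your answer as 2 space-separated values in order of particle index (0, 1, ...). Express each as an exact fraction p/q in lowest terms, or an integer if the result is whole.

Answer: 6 8

Derivation:
Collision at t=7/2: particles 0 and 1 swap velocities; positions: p0=15/2 p1=15/2; velocities now: v0=-3 v1=1
Advance to t=4 (no further collisions before then); velocities: v0=-3 v1=1; positions = 6 8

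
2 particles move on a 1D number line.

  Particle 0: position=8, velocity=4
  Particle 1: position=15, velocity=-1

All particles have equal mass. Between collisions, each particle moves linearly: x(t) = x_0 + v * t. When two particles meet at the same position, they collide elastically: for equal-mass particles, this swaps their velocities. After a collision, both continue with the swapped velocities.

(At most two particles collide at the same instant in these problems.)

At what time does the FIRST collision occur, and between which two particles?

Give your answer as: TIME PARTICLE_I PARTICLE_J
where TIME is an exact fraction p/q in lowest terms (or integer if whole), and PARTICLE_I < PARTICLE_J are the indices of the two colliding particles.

Answer: 7/5 0 1

Derivation:
Pair (0,1): pos 8,15 vel 4,-1 -> gap=7, closing at 5/unit, collide at t=7/5
Earliest collision: t=7/5 between 0 and 1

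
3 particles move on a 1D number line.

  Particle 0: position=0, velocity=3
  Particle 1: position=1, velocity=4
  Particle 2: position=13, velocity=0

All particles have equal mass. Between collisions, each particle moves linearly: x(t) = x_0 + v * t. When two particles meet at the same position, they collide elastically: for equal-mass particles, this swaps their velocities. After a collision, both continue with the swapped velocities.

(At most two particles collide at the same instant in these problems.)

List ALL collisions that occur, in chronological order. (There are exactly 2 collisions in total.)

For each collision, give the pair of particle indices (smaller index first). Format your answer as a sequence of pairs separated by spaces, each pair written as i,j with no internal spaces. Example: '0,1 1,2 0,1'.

Answer: 1,2 0,1

Derivation:
Collision at t=3: particles 1 and 2 swap velocities; positions: p0=9 p1=13 p2=13; velocities now: v0=3 v1=0 v2=4
Collision at t=13/3: particles 0 and 1 swap velocities; positions: p0=13 p1=13 p2=55/3; velocities now: v0=0 v1=3 v2=4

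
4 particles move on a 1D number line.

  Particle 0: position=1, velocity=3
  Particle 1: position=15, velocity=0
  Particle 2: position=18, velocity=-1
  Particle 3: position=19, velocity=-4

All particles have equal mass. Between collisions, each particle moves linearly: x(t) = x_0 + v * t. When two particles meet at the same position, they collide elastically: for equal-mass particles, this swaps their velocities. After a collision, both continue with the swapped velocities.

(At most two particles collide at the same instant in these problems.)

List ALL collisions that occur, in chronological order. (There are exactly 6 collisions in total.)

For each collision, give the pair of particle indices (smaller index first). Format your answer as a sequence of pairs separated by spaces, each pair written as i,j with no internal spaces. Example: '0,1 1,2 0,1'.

Answer: 2,3 1,2 0,1 2,3 1,2 2,3

Derivation:
Collision at t=1/3: particles 2 and 3 swap velocities; positions: p0=2 p1=15 p2=53/3 p3=53/3; velocities now: v0=3 v1=0 v2=-4 v3=-1
Collision at t=1: particles 1 and 2 swap velocities; positions: p0=4 p1=15 p2=15 p3=17; velocities now: v0=3 v1=-4 v2=0 v3=-1
Collision at t=18/7: particles 0 and 1 swap velocities; positions: p0=61/7 p1=61/7 p2=15 p3=108/7; velocities now: v0=-4 v1=3 v2=0 v3=-1
Collision at t=3: particles 2 and 3 swap velocities; positions: p0=7 p1=10 p2=15 p3=15; velocities now: v0=-4 v1=3 v2=-1 v3=0
Collision at t=17/4: particles 1 and 2 swap velocities; positions: p0=2 p1=55/4 p2=55/4 p3=15; velocities now: v0=-4 v1=-1 v2=3 v3=0
Collision at t=14/3: particles 2 and 3 swap velocities; positions: p0=1/3 p1=40/3 p2=15 p3=15; velocities now: v0=-4 v1=-1 v2=0 v3=3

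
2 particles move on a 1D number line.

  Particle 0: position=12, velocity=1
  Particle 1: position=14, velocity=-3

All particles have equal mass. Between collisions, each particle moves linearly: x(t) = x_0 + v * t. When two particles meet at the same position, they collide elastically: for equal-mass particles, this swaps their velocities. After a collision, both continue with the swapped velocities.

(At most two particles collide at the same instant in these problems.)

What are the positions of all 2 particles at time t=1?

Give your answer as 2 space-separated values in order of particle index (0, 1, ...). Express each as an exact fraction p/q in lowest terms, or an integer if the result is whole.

Collision at t=1/2: particles 0 and 1 swap velocities; positions: p0=25/2 p1=25/2; velocities now: v0=-3 v1=1
Advance to t=1 (no further collisions before then); velocities: v0=-3 v1=1; positions = 11 13

Answer: 11 13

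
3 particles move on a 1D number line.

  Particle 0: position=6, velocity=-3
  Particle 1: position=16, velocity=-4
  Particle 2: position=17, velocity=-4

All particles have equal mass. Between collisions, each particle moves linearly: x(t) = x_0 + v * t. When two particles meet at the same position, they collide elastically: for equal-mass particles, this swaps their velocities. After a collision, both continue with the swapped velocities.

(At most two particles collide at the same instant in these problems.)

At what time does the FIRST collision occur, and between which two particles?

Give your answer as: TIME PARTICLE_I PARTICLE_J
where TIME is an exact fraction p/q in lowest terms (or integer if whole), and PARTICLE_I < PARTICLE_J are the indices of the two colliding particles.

Answer: 10 0 1

Derivation:
Pair (0,1): pos 6,16 vel -3,-4 -> gap=10, closing at 1/unit, collide at t=10
Pair (1,2): pos 16,17 vel -4,-4 -> not approaching (rel speed 0 <= 0)
Earliest collision: t=10 between 0 and 1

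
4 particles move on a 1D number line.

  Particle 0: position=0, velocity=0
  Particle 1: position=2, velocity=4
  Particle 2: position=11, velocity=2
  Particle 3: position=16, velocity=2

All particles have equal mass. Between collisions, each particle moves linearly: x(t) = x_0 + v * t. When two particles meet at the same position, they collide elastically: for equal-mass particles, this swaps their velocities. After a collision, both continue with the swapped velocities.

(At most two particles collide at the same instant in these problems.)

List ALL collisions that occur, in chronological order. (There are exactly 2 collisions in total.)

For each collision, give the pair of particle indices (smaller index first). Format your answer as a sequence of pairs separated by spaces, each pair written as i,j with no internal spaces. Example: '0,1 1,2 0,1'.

Answer: 1,2 2,3

Derivation:
Collision at t=9/2: particles 1 and 2 swap velocities; positions: p0=0 p1=20 p2=20 p3=25; velocities now: v0=0 v1=2 v2=4 v3=2
Collision at t=7: particles 2 and 3 swap velocities; positions: p0=0 p1=25 p2=30 p3=30; velocities now: v0=0 v1=2 v2=2 v3=4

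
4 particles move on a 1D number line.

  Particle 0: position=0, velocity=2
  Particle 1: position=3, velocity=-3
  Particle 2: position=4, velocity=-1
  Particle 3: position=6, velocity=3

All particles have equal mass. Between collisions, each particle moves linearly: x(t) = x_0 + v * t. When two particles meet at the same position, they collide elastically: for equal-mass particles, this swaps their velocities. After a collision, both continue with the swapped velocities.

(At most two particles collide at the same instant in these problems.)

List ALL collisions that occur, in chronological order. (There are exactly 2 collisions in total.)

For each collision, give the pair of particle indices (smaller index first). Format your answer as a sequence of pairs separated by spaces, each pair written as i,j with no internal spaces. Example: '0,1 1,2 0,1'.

Answer: 0,1 1,2

Derivation:
Collision at t=3/5: particles 0 and 1 swap velocities; positions: p0=6/5 p1=6/5 p2=17/5 p3=39/5; velocities now: v0=-3 v1=2 v2=-1 v3=3
Collision at t=4/3: particles 1 and 2 swap velocities; positions: p0=-1 p1=8/3 p2=8/3 p3=10; velocities now: v0=-3 v1=-1 v2=2 v3=3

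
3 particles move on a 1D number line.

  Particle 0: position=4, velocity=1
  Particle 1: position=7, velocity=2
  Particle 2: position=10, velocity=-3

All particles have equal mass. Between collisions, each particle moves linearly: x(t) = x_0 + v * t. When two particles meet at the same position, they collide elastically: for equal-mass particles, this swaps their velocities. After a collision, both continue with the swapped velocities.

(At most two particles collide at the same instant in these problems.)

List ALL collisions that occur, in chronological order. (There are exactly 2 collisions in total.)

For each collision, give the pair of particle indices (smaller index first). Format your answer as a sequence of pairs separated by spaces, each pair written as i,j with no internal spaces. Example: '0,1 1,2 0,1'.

Collision at t=3/5: particles 1 and 2 swap velocities; positions: p0=23/5 p1=41/5 p2=41/5; velocities now: v0=1 v1=-3 v2=2
Collision at t=3/2: particles 0 and 1 swap velocities; positions: p0=11/2 p1=11/2 p2=10; velocities now: v0=-3 v1=1 v2=2

Answer: 1,2 0,1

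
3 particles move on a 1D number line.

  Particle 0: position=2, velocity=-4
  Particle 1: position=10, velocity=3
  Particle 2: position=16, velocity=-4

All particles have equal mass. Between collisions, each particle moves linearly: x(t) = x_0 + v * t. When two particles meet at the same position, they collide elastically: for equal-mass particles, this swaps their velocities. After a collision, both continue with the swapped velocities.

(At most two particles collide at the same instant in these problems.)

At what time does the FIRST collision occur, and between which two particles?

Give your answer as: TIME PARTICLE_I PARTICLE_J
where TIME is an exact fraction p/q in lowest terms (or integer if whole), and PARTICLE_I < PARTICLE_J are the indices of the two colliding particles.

Pair (0,1): pos 2,10 vel -4,3 -> not approaching (rel speed -7 <= 0)
Pair (1,2): pos 10,16 vel 3,-4 -> gap=6, closing at 7/unit, collide at t=6/7
Earliest collision: t=6/7 between 1 and 2

Answer: 6/7 1 2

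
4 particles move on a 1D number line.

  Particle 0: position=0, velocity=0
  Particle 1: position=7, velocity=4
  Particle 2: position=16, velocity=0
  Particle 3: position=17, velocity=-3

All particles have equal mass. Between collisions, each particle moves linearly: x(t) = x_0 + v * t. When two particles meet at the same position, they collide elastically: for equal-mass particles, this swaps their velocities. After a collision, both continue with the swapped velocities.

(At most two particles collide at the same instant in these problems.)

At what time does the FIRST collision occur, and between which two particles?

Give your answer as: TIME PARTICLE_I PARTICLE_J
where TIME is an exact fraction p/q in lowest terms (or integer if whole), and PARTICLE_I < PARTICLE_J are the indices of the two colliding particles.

Answer: 1/3 2 3

Derivation:
Pair (0,1): pos 0,7 vel 0,4 -> not approaching (rel speed -4 <= 0)
Pair (1,2): pos 7,16 vel 4,0 -> gap=9, closing at 4/unit, collide at t=9/4
Pair (2,3): pos 16,17 vel 0,-3 -> gap=1, closing at 3/unit, collide at t=1/3
Earliest collision: t=1/3 between 2 and 3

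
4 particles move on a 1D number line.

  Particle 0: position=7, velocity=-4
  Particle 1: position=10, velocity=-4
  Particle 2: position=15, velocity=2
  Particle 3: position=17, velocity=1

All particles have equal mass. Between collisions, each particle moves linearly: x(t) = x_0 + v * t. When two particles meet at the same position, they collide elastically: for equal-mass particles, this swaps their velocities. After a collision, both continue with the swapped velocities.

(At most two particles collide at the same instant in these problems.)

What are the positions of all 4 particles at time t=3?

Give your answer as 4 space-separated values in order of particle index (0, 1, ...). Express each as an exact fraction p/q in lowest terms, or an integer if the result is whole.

Collision at t=2: particles 2 and 3 swap velocities; positions: p0=-1 p1=2 p2=19 p3=19; velocities now: v0=-4 v1=-4 v2=1 v3=2
Advance to t=3 (no further collisions before then); velocities: v0=-4 v1=-4 v2=1 v3=2; positions = -5 -2 20 21

Answer: -5 -2 20 21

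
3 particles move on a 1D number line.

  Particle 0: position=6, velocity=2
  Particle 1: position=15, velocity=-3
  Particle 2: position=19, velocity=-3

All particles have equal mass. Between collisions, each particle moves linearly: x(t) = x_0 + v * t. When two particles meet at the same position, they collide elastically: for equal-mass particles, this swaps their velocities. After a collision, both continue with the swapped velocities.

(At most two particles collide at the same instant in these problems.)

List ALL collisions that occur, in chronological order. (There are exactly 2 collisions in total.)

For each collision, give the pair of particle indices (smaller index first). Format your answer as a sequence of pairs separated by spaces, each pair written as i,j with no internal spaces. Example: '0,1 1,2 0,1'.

Collision at t=9/5: particles 0 and 1 swap velocities; positions: p0=48/5 p1=48/5 p2=68/5; velocities now: v0=-3 v1=2 v2=-3
Collision at t=13/5: particles 1 and 2 swap velocities; positions: p0=36/5 p1=56/5 p2=56/5; velocities now: v0=-3 v1=-3 v2=2

Answer: 0,1 1,2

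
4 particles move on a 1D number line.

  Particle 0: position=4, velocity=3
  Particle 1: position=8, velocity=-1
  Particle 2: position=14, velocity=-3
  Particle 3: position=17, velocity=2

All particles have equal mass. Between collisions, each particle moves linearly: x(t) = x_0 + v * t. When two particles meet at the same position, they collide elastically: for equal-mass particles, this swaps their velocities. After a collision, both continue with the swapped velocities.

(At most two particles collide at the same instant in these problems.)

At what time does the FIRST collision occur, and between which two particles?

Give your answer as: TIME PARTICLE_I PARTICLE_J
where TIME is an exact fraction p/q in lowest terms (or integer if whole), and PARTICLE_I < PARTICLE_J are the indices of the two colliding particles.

Answer: 1 0 1

Derivation:
Pair (0,1): pos 4,8 vel 3,-1 -> gap=4, closing at 4/unit, collide at t=1
Pair (1,2): pos 8,14 vel -1,-3 -> gap=6, closing at 2/unit, collide at t=3
Pair (2,3): pos 14,17 vel -3,2 -> not approaching (rel speed -5 <= 0)
Earliest collision: t=1 between 0 and 1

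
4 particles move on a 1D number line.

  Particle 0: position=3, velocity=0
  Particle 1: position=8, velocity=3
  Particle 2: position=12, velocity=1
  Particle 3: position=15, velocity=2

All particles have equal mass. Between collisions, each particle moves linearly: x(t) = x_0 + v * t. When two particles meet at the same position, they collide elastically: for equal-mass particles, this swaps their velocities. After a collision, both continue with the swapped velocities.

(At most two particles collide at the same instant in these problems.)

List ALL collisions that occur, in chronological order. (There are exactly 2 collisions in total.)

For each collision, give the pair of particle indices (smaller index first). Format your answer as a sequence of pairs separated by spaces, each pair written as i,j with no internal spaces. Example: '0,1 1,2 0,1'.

Collision at t=2: particles 1 and 2 swap velocities; positions: p0=3 p1=14 p2=14 p3=19; velocities now: v0=0 v1=1 v2=3 v3=2
Collision at t=7: particles 2 and 3 swap velocities; positions: p0=3 p1=19 p2=29 p3=29; velocities now: v0=0 v1=1 v2=2 v3=3

Answer: 1,2 2,3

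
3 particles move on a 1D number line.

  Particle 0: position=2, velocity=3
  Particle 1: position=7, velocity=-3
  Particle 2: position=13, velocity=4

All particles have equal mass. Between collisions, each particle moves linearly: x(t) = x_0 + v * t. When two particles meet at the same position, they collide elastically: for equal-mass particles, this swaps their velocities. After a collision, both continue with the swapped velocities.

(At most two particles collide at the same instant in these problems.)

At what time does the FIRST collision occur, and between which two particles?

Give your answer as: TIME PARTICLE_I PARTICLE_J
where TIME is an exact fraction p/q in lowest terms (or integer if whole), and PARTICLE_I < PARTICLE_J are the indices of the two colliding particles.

Answer: 5/6 0 1

Derivation:
Pair (0,1): pos 2,7 vel 3,-3 -> gap=5, closing at 6/unit, collide at t=5/6
Pair (1,2): pos 7,13 vel -3,4 -> not approaching (rel speed -7 <= 0)
Earliest collision: t=5/6 between 0 and 1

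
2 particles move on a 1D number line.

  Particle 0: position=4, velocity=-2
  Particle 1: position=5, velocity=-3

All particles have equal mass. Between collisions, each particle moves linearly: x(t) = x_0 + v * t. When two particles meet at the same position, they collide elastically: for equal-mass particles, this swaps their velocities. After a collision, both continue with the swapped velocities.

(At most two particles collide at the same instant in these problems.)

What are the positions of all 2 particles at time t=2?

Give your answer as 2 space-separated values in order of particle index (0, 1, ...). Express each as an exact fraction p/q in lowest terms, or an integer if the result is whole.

Answer: -1 0

Derivation:
Collision at t=1: particles 0 and 1 swap velocities; positions: p0=2 p1=2; velocities now: v0=-3 v1=-2
Advance to t=2 (no further collisions before then); velocities: v0=-3 v1=-2; positions = -1 0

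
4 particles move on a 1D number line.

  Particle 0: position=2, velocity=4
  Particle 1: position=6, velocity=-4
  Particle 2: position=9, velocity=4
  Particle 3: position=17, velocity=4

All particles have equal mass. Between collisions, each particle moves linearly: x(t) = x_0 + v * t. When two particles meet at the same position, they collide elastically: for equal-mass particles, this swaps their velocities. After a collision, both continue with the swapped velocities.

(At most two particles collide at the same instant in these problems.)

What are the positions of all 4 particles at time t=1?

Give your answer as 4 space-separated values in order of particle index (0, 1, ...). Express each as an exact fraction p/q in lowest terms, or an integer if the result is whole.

Collision at t=1/2: particles 0 and 1 swap velocities; positions: p0=4 p1=4 p2=11 p3=19; velocities now: v0=-4 v1=4 v2=4 v3=4
Advance to t=1 (no further collisions before then); velocities: v0=-4 v1=4 v2=4 v3=4; positions = 2 6 13 21

Answer: 2 6 13 21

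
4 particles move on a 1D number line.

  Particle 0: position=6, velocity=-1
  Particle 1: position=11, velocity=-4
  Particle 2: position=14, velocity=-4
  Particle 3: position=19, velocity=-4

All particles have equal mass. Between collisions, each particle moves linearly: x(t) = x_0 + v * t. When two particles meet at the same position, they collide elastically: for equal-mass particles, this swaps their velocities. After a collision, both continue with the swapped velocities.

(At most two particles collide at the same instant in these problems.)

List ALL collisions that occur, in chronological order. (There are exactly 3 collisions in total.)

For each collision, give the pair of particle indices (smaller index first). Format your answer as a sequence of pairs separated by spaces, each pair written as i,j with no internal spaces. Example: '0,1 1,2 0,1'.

Collision at t=5/3: particles 0 and 1 swap velocities; positions: p0=13/3 p1=13/3 p2=22/3 p3=37/3; velocities now: v0=-4 v1=-1 v2=-4 v3=-4
Collision at t=8/3: particles 1 and 2 swap velocities; positions: p0=1/3 p1=10/3 p2=10/3 p3=25/3; velocities now: v0=-4 v1=-4 v2=-1 v3=-4
Collision at t=13/3: particles 2 and 3 swap velocities; positions: p0=-19/3 p1=-10/3 p2=5/3 p3=5/3; velocities now: v0=-4 v1=-4 v2=-4 v3=-1

Answer: 0,1 1,2 2,3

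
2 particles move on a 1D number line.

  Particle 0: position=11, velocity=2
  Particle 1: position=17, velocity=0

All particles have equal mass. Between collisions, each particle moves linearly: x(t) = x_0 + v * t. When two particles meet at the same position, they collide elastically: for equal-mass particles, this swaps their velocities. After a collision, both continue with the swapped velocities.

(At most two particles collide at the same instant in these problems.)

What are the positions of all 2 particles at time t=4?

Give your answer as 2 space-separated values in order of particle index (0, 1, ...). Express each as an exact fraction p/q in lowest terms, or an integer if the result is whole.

Answer: 17 19

Derivation:
Collision at t=3: particles 0 and 1 swap velocities; positions: p0=17 p1=17; velocities now: v0=0 v1=2
Advance to t=4 (no further collisions before then); velocities: v0=0 v1=2; positions = 17 19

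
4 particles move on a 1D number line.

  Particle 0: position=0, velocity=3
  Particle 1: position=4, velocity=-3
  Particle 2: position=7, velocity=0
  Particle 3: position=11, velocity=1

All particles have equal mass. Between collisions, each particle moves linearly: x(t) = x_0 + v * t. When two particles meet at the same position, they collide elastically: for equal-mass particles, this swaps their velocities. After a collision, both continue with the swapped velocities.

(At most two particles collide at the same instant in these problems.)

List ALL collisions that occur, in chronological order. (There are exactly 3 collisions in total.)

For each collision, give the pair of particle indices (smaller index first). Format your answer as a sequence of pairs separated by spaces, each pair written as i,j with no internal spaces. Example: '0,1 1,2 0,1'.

Answer: 0,1 1,2 2,3

Derivation:
Collision at t=2/3: particles 0 and 1 swap velocities; positions: p0=2 p1=2 p2=7 p3=35/3; velocities now: v0=-3 v1=3 v2=0 v3=1
Collision at t=7/3: particles 1 and 2 swap velocities; positions: p0=-3 p1=7 p2=7 p3=40/3; velocities now: v0=-3 v1=0 v2=3 v3=1
Collision at t=11/2: particles 2 and 3 swap velocities; positions: p0=-25/2 p1=7 p2=33/2 p3=33/2; velocities now: v0=-3 v1=0 v2=1 v3=3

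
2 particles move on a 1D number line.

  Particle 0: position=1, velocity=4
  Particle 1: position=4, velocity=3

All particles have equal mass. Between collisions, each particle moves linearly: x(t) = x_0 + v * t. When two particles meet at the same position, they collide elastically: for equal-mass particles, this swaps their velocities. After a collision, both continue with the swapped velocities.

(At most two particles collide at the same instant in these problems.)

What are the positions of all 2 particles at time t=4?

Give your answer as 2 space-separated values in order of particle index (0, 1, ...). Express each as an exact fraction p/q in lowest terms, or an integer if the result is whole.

Collision at t=3: particles 0 and 1 swap velocities; positions: p0=13 p1=13; velocities now: v0=3 v1=4
Advance to t=4 (no further collisions before then); velocities: v0=3 v1=4; positions = 16 17

Answer: 16 17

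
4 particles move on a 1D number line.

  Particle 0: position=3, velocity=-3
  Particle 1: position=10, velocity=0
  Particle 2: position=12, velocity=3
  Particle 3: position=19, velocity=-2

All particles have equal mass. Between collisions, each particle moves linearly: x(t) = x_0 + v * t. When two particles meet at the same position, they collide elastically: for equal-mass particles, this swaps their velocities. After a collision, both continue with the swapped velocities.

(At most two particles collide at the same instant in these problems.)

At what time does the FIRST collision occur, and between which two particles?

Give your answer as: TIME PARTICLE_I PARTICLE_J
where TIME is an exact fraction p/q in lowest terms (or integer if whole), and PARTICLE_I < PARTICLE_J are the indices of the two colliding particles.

Pair (0,1): pos 3,10 vel -3,0 -> not approaching (rel speed -3 <= 0)
Pair (1,2): pos 10,12 vel 0,3 -> not approaching (rel speed -3 <= 0)
Pair (2,3): pos 12,19 vel 3,-2 -> gap=7, closing at 5/unit, collide at t=7/5
Earliest collision: t=7/5 between 2 and 3

Answer: 7/5 2 3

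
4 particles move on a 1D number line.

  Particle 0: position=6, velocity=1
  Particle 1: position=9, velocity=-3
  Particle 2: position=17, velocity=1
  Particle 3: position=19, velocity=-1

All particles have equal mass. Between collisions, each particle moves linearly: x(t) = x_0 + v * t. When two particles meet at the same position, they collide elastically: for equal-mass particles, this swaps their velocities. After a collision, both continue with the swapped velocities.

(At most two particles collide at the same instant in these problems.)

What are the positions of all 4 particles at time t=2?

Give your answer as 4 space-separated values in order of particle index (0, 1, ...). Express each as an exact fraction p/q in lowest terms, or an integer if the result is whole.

Answer: 3 8 17 19

Derivation:
Collision at t=3/4: particles 0 and 1 swap velocities; positions: p0=27/4 p1=27/4 p2=71/4 p3=73/4; velocities now: v0=-3 v1=1 v2=1 v3=-1
Collision at t=1: particles 2 and 3 swap velocities; positions: p0=6 p1=7 p2=18 p3=18; velocities now: v0=-3 v1=1 v2=-1 v3=1
Advance to t=2 (no further collisions before then); velocities: v0=-3 v1=1 v2=-1 v3=1; positions = 3 8 17 19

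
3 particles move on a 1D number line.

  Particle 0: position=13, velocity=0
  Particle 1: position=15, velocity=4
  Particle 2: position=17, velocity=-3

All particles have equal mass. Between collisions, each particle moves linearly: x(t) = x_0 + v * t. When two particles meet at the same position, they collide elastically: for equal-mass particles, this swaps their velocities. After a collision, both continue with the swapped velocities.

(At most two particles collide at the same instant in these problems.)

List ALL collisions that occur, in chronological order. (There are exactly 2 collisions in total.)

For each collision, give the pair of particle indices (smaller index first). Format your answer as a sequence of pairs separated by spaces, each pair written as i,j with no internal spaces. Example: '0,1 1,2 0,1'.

Answer: 1,2 0,1

Derivation:
Collision at t=2/7: particles 1 and 2 swap velocities; positions: p0=13 p1=113/7 p2=113/7; velocities now: v0=0 v1=-3 v2=4
Collision at t=4/3: particles 0 and 1 swap velocities; positions: p0=13 p1=13 p2=61/3; velocities now: v0=-3 v1=0 v2=4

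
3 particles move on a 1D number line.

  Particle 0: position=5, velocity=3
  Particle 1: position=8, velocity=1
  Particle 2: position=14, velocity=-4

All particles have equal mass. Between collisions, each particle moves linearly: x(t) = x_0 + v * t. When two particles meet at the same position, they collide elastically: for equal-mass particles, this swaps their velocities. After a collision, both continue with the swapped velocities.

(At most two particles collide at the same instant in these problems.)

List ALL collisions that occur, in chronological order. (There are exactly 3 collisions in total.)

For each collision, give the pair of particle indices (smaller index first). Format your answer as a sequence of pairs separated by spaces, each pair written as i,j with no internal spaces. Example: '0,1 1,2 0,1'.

Answer: 1,2 0,1 1,2

Derivation:
Collision at t=6/5: particles 1 and 2 swap velocities; positions: p0=43/5 p1=46/5 p2=46/5; velocities now: v0=3 v1=-4 v2=1
Collision at t=9/7: particles 0 and 1 swap velocities; positions: p0=62/7 p1=62/7 p2=65/7; velocities now: v0=-4 v1=3 v2=1
Collision at t=3/2: particles 1 and 2 swap velocities; positions: p0=8 p1=19/2 p2=19/2; velocities now: v0=-4 v1=1 v2=3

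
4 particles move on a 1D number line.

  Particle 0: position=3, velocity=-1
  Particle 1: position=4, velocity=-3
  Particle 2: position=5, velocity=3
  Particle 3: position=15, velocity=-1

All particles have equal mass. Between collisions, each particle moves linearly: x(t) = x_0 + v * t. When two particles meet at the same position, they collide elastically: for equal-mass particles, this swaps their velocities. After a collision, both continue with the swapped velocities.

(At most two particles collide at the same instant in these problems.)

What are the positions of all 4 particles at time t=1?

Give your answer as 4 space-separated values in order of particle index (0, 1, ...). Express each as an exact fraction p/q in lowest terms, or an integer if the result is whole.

Collision at t=1/2: particles 0 and 1 swap velocities; positions: p0=5/2 p1=5/2 p2=13/2 p3=29/2; velocities now: v0=-3 v1=-1 v2=3 v3=-1
Advance to t=1 (no further collisions before then); velocities: v0=-3 v1=-1 v2=3 v3=-1; positions = 1 2 8 14

Answer: 1 2 8 14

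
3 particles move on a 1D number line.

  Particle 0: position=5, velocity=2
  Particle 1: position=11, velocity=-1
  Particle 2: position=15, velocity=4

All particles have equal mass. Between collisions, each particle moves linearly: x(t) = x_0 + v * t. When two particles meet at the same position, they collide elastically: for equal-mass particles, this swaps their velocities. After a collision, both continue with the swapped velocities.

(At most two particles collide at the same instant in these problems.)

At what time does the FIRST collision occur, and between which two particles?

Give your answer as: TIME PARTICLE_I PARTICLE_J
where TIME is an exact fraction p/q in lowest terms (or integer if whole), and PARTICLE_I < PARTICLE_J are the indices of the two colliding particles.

Pair (0,1): pos 5,11 vel 2,-1 -> gap=6, closing at 3/unit, collide at t=2
Pair (1,2): pos 11,15 vel -1,4 -> not approaching (rel speed -5 <= 0)
Earliest collision: t=2 between 0 and 1

Answer: 2 0 1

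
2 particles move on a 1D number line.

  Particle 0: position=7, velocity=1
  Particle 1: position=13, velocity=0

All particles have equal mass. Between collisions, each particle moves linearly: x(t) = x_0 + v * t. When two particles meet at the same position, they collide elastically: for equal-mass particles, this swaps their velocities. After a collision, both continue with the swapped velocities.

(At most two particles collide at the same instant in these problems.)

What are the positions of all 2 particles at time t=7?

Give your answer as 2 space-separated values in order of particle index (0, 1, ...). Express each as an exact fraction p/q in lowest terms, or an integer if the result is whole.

Collision at t=6: particles 0 and 1 swap velocities; positions: p0=13 p1=13; velocities now: v0=0 v1=1
Advance to t=7 (no further collisions before then); velocities: v0=0 v1=1; positions = 13 14

Answer: 13 14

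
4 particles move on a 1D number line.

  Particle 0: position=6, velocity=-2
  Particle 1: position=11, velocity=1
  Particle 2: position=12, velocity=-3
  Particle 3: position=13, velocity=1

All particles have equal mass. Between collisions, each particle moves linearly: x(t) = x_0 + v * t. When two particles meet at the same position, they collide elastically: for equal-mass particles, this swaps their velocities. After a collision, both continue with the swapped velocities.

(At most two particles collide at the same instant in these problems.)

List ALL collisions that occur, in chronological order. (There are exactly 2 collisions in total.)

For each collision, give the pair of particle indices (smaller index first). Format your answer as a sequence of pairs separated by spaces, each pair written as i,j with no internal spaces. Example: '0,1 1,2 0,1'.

Answer: 1,2 0,1

Derivation:
Collision at t=1/4: particles 1 and 2 swap velocities; positions: p0=11/2 p1=45/4 p2=45/4 p3=53/4; velocities now: v0=-2 v1=-3 v2=1 v3=1
Collision at t=6: particles 0 and 1 swap velocities; positions: p0=-6 p1=-6 p2=17 p3=19; velocities now: v0=-3 v1=-2 v2=1 v3=1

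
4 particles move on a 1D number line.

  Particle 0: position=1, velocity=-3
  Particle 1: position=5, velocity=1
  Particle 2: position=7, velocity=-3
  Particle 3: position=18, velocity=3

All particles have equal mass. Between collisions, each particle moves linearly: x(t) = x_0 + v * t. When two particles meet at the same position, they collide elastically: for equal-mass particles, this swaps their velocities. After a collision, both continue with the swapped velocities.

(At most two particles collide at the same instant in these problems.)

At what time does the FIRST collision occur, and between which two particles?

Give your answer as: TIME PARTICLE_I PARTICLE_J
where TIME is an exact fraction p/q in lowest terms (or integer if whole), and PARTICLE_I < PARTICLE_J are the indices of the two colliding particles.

Pair (0,1): pos 1,5 vel -3,1 -> not approaching (rel speed -4 <= 0)
Pair (1,2): pos 5,7 vel 1,-3 -> gap=2, closing at 4/unit, collide at t=1/2
Pair (2,3): pos 7,18 vel -3,3 -> not approaching (rel speed -6 <= 0)
Earliest collision: t=1/2 between 1 and 2

Answer: 1/2 1 2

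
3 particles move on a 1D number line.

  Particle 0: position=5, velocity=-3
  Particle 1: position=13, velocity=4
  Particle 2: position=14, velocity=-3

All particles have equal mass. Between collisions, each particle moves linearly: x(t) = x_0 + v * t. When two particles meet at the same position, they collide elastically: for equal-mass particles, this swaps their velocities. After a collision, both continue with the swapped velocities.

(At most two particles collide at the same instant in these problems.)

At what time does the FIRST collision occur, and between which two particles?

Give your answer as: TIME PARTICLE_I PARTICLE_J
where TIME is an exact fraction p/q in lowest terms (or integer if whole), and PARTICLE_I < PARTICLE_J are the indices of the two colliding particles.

Pair (0,1): pos 5,13 vel -3,4 -> not approaching (rel speed -7 <= 0)
Pair (1,2): pos 13,14 vel 4,-3 -> gap=1, closing at 7/unit, collide at t=1/7
Earliest collision: t=1/7 between 1 and 2

Answer: 1/7 1 2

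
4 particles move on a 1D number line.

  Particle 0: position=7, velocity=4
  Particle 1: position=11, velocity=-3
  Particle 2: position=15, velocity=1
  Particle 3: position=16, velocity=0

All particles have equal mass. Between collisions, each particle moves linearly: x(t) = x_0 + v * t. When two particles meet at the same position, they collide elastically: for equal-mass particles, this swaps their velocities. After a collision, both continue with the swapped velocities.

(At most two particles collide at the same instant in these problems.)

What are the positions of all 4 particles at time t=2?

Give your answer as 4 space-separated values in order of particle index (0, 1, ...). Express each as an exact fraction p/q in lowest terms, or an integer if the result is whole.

Collision at t=4/7: particles 0 and 1 swap velocities; positions: p0=65/7 p1=65/7 p2=109/7 p3=16; velocities now: v0=-3 v1=4 v2=1 v3=0
Collision at t=1: particles 2 and 3 swap velocities; positions: p0=8 p1=11 p2=16 p3=16; velocities now: v0=-3 v1=4 v2=0 v3=1
Advance to t=2 (no further collisions before then); velocities: v0=-3 v1=4 v2=0 v3=1; positions = 5 15 16 17

Answer: 5 15 16 17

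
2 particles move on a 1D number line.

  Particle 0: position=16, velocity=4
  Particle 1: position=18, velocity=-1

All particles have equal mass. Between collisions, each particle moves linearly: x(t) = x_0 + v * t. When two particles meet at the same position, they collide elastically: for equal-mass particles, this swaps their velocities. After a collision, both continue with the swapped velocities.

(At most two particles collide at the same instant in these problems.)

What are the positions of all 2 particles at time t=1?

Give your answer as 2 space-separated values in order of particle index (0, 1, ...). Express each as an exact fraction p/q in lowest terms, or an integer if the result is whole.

Collision at t=2/5: particles 0 and 1 swap velocities; positions: p0=88/5 p1=88/5; velocities now: v0=-1 v1=4
Advance to t=1 (no further collisions before then); velocities: v0=-1 v1=4; positions = 17 20

Answer: 17 20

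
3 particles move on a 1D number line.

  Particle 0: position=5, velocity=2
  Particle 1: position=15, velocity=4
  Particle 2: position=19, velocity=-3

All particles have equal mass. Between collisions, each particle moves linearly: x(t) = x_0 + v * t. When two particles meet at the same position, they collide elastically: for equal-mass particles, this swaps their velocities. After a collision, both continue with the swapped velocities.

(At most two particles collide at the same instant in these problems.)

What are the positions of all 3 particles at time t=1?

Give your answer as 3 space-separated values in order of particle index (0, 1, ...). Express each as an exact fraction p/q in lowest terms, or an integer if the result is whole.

Collision at t=4/7: particles 1 and 2 swap velocities; positions: p0=43/7 p1=121/7 p2=121/7; velocities now: v0=2 v1=-3 v2=4
Advance to t=1 (no further collisions before then); velocities: v0=2 v1=-3 v2=4; positions = 7 16 19

Answer: 7 16 19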